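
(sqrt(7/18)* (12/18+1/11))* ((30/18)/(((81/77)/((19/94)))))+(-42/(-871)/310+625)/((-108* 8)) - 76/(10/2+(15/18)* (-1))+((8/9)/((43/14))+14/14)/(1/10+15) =-35744129848001/1893428924400+16625* sqrt(14)/411156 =-18.73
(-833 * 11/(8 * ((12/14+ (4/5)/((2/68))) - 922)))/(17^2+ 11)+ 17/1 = 255374221/15018240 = 17.00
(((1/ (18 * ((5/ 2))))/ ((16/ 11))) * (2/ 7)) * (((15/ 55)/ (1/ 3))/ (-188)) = -1/ 52640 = -0.00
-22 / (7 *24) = -11 / 84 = -0.13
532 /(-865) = -532 /865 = -0.62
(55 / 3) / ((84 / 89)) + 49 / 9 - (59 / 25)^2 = 1013221 / 52500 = 19.30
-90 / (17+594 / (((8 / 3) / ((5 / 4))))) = -1440 / 4727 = -0.30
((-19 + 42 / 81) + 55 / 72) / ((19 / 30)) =-19135 / 684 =-27.98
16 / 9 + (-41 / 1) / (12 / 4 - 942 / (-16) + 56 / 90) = 227144 / 202491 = 1.12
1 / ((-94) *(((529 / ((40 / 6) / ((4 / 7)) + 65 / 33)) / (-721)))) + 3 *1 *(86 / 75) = 24872273 / 6837325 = 3.64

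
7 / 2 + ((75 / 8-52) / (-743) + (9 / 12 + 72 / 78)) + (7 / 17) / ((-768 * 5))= 3297935107 / 630539520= 5.23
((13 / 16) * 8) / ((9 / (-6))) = -13 / 3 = -4.33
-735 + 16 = -719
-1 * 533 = -533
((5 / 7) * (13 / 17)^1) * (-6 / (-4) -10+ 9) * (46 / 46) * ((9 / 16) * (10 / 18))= 325 / 3808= 0.09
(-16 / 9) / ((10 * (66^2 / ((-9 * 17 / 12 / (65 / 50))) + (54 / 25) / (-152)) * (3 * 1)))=51680 / 387347913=0.00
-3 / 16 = -0.19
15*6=90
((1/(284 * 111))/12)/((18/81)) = 1/84064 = 0.00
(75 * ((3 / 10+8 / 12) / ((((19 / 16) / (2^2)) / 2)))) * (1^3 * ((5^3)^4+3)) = 119243422517.89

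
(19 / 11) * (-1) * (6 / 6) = -19 / 11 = -1.73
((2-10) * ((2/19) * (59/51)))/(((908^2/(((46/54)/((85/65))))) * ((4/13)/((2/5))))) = -229333/229186048590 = -0.00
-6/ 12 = -1/ 2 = -0.50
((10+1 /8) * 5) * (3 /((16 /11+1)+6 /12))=51.40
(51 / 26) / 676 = 51 / 17576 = 0.00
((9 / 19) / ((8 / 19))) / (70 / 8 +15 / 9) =27 / 250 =0.11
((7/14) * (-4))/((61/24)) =-48/61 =-0.79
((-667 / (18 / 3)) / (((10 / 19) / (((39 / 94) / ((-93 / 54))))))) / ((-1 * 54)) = -164749 / 174840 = -0.94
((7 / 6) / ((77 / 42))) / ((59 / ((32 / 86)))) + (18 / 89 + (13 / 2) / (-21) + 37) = 3848933491 / 104316366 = 36.90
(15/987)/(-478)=-5/157262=-0.00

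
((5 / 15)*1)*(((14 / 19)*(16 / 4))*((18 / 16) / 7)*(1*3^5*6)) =4374 / 19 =230.21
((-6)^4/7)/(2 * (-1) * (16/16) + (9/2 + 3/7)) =2592/41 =63.22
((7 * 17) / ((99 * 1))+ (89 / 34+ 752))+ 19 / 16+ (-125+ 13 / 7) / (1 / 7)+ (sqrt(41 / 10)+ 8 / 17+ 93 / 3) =-1979807 / 26928+ sqrt(410) / 10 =-71.50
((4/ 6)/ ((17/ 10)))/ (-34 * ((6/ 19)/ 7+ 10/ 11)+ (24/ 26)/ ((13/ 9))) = -1236235/ 100258503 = -0.01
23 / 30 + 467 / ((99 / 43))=201569 / 990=203.61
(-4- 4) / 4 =-2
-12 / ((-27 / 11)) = 44 / 9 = 4.89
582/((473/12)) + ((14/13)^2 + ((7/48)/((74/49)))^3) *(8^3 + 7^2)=665.90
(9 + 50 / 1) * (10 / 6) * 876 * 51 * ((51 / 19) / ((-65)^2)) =44810028 / 16055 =2791.03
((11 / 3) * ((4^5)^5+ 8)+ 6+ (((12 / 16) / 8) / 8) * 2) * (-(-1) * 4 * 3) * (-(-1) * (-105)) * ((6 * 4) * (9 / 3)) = -1498077380048534619705 / 4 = -374519345012133654926.25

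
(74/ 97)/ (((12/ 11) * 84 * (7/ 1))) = 407/ 342216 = 0.00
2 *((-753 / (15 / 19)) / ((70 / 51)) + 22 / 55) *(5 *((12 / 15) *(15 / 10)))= -1458474 / 175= -8334.14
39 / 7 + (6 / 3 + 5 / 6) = 353 / 42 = 8.40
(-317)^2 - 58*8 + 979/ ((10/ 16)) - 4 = 507937/ 5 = 101587.40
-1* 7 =-7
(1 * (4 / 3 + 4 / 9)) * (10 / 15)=32 / 27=1.19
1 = 1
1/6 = 0.17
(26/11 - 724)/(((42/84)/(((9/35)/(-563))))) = 20412/30965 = 0.66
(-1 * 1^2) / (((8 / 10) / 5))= -25 / 4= -6.25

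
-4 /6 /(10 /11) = -11 /15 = -0.73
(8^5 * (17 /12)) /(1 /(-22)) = -3063808 /3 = -1021269.33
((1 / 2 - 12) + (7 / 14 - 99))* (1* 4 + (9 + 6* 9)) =-7370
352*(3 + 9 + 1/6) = 4282.67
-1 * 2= -2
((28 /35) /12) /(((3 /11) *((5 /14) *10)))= 77 /1125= 0.07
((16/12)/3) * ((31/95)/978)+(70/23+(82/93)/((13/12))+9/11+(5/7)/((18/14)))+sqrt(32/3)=4 * sqrt(6)/3+223001006108/42628548105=8.50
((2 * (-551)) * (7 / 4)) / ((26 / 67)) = -258419 / 52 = -4969.60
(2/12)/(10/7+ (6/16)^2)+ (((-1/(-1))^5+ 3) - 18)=-29302/2109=-13.89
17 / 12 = 1.42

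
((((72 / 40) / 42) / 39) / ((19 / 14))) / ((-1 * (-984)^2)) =-1 / 1195796160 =-0.00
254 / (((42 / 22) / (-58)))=-162052 / 21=-7716.76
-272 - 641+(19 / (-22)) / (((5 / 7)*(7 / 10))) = -10062 / 11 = -914.73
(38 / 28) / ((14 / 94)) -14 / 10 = 3779 / 490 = 7.71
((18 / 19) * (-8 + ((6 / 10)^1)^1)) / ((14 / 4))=-1332 / 665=-2.00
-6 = -6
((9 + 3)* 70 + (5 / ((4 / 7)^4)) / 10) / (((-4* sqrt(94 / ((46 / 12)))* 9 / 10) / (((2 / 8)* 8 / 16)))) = -2162405* sqrt(3243) / 20791296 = -5.92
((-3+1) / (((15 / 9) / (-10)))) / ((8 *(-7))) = -3 / 14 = -0.21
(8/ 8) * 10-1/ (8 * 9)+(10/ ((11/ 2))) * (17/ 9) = 1181/ 88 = 13.42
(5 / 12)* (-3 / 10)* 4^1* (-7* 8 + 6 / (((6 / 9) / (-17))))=104.50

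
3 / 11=0.27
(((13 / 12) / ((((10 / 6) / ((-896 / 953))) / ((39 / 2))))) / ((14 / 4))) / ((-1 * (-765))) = -5408 / 1215075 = -0.00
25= 25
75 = 75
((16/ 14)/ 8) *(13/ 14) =0.13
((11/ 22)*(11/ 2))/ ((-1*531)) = -11/ 2124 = -0.01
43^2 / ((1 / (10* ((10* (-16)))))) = -2958400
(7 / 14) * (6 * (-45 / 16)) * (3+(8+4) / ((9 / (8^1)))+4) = -2385 / 16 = -149.06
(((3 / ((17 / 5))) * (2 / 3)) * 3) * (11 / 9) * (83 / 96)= 4565 / 2448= 1.86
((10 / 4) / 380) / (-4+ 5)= 1 / 152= 0.01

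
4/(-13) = -4/13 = -0.31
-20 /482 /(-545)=2 /26269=0.00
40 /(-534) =-20 /267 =-0.07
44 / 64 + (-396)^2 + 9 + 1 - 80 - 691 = 2496891 / 16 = 156055.69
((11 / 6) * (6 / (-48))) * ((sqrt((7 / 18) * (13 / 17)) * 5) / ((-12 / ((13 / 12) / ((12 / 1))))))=715 * sqrt(3094) / 8460288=0.00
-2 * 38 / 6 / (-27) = 38 / 81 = 0.47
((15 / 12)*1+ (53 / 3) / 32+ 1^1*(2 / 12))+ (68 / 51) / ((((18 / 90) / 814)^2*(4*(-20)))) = -26503651 / 96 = -276079.70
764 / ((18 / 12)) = 1528 / 3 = 509.33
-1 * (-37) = 37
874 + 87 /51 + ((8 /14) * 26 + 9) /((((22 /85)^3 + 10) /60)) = 372846595591 /366037931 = 1018.60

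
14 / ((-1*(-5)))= 14 / 5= 2.80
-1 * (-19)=19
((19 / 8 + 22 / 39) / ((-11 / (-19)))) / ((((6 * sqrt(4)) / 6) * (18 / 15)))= 87115 / 41184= 2.12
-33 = -33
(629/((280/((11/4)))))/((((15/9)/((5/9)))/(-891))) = -2054943/1120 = -1834.77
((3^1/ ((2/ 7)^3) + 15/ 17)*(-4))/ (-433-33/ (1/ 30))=17613/ 48382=0.36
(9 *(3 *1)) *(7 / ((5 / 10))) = 378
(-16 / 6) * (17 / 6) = -68 / 9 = -7.56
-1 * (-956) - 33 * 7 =725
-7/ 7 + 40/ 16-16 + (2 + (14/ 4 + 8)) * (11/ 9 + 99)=1338.50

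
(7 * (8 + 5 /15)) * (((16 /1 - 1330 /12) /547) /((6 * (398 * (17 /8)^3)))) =-6372800 /14439459303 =-0.00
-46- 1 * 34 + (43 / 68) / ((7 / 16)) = -9348 / 119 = -78.55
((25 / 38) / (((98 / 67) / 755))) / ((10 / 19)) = 252925 / 392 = 645.22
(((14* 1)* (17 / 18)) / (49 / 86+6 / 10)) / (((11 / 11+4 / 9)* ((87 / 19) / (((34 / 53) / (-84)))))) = -1180565 / 90453987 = -0.01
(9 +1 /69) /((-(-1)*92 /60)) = 3110 /529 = 5.88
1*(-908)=-908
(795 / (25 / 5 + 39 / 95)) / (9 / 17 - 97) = -256785 / 168592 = -1.52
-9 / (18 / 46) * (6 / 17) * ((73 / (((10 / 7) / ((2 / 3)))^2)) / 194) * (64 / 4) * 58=-76347488 / 123675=-617.32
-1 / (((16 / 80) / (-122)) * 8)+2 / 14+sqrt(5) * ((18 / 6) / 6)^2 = sqrt(5) / 4+2139 / 28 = 76.95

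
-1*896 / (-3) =896 / 3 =298.67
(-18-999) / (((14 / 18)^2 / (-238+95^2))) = -14772381.61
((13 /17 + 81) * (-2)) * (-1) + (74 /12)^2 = 123353 /612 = 201.56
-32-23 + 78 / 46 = -1226 / 23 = -53.30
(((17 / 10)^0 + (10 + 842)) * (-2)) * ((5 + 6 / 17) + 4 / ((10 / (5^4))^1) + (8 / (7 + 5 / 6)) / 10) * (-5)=2179031.74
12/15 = 4/5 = 0.80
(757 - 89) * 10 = 6680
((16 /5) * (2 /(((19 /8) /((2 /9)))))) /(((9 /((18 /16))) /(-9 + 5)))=-256 /855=-0.30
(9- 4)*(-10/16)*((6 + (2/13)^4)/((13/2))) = -2142275/742586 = -2.88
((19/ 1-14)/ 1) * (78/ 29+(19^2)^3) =6821653135/ 29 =235229418.45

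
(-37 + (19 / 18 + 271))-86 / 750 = 528617 / 2250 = 234.94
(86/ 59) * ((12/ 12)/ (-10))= -43/ 295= -0.15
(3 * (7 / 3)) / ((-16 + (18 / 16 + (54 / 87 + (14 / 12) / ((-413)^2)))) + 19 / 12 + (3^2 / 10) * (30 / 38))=-0.59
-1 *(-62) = 62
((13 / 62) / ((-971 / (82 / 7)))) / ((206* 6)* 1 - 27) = -41 / 19595751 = -0.00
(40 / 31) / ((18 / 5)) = 100 / 279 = 0.36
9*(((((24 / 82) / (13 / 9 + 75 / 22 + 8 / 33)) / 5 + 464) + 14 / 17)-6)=14520882528 / 3516365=4129.52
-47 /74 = -0.64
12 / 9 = 4 / 3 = 1.33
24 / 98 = 12 / 49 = 0.24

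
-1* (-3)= 3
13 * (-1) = -13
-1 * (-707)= 707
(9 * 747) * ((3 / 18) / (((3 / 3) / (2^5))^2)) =1147392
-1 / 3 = -0.33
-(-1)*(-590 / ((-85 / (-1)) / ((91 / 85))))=-10738 / 1445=-7.43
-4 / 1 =-4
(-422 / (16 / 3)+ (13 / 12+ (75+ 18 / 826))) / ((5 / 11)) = -6.64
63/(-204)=-21/68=-0.31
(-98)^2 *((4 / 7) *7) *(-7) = -268912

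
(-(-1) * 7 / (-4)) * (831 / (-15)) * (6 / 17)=5817 / 170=34.22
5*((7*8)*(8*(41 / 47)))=91840 / 47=1954.04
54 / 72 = 3 / 4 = 0.75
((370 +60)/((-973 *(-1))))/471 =430/458283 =0.00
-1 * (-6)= 6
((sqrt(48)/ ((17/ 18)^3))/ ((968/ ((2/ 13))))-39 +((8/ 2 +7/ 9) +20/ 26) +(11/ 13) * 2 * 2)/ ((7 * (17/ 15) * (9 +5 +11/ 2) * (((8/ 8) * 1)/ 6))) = -70360/ 60333 +349920 * sqrt(3)/ 11955446503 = -1.17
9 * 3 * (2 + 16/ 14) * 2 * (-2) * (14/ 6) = -792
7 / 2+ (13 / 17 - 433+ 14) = -14101 / 34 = -414.74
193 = 193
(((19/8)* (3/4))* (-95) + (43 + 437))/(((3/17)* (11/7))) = 394485/352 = 1120.70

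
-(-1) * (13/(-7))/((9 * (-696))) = 13/43848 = 0.00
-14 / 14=-1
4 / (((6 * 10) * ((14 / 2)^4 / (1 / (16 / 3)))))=1 / 192080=0.00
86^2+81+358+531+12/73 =8366.16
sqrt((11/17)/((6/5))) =sqrt(5610)/102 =0.73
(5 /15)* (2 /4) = 0.17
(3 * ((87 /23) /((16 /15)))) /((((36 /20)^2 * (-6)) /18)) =-3625 /368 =-9.85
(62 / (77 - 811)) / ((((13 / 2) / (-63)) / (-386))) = -1507716 / 4771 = -316.02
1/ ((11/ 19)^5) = 2476099/ 161051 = 15.37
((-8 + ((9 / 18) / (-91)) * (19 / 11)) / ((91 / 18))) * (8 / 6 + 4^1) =-769680 / 91091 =-8.45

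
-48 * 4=-192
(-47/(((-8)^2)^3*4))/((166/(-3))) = 141/174063616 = 0.00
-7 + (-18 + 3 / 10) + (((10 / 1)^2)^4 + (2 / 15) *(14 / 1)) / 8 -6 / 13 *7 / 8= 9749980601 / 780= 12499975.13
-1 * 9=-9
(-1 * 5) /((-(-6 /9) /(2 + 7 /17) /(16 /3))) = -1640 /17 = -96.47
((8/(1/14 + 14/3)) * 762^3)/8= 18582930576/199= 93381560.68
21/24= 0.88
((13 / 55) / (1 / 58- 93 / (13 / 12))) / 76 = -0.00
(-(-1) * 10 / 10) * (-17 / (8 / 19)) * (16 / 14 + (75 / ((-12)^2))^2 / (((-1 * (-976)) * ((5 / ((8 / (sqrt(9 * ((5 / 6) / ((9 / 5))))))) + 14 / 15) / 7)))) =-164493180599 / 3572370816 - 883203125 * sqrt(6) / 16330838016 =-46.18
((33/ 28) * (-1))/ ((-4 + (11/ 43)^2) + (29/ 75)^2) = 31201875/ 100206568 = 0.31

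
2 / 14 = 1 / 7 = 0.14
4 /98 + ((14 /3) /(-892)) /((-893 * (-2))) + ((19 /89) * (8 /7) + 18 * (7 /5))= 1327928796293 /52106710740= 25.48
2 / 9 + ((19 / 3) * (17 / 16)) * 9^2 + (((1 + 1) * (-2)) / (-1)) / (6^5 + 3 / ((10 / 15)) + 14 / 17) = 20773927949 / 38097360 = 545.29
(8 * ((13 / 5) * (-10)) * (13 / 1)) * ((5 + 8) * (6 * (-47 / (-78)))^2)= -459472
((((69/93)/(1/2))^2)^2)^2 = 20047612231936/852891037441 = 23.51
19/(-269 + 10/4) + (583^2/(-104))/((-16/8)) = 13934841/8528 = 1634.01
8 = 8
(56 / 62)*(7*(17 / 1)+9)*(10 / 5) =7168 / 31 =231.23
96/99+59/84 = 515/308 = 1.67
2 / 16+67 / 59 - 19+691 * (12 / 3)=1296235 / 472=2746.26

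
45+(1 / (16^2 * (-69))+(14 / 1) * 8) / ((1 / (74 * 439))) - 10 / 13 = 417755075753 / 114816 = 3638474.39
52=52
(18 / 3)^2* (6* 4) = 864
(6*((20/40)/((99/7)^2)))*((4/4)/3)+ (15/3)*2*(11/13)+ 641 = 82750480/127413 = 649.47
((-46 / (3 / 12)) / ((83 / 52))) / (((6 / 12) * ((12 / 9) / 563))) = -8080176 / 83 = -97351.52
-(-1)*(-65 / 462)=-65 / 462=-0.14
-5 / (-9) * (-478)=-2390 / 9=-265.56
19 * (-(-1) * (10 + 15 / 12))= 855 / 4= 213.75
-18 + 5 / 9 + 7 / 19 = -17.08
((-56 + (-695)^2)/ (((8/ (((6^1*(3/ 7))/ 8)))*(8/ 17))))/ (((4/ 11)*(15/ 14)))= 270945609/ 2560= 105838.13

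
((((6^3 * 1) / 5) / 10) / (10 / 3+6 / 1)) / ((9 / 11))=99 / 175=0.57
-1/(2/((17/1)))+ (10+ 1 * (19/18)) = 23/9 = 2.56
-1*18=-18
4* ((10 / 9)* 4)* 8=1280 / 9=142.22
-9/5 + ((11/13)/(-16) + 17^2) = 298633/1040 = 287.15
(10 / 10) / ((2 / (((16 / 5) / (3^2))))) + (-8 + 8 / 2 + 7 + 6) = 413 / 45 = 9.18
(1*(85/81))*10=850/81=10.49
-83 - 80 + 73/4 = -579/4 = -144.75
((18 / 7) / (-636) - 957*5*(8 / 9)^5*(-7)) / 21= 271464143191 / 306700506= 885.11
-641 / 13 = -49.31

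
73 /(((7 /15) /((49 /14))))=1095 /2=547.50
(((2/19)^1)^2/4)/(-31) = -1/11191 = -0.00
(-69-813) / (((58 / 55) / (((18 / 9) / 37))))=-48510 / 1073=-45.21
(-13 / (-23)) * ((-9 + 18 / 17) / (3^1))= -585 / 391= -1.50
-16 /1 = -16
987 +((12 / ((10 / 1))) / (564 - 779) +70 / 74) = 39295328 / 39775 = 987.94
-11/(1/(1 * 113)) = -1243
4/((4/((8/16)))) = 1/2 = 0.50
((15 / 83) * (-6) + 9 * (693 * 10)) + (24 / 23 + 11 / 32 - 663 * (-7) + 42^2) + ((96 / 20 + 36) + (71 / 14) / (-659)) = 96961514781151 / 1408994720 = 68816.10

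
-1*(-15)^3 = 3375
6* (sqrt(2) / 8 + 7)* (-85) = -3570 - 255* sqrt(2) / 4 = -3660.16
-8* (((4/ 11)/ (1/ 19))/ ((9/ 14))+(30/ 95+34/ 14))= -107.93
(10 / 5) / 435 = 2 / 435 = 0.00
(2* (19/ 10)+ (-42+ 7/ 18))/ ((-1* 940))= 0.04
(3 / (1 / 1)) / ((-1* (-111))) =1 / 37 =0.03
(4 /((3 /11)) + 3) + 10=83 /3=27.67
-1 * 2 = -2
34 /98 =17 /49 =0.35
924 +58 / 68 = 31445 / 34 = 924.85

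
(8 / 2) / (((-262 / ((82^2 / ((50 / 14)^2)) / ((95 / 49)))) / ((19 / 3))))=-32288648 / 1228125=-26.29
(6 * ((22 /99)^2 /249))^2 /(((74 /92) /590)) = 1736960 /1672352973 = 0.00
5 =5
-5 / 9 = -0.56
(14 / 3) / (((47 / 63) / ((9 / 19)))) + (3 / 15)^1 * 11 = 23053 / 4465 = 5.16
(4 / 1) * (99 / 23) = 17.22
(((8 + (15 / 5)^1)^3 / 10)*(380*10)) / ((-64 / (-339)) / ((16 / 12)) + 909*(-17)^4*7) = 11430628 / 12010637183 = 0.00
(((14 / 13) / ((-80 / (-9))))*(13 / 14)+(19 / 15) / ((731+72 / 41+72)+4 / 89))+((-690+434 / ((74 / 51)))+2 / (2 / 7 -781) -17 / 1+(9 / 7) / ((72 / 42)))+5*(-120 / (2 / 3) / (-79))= -890882816077013273 / 2251762654377840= -395.64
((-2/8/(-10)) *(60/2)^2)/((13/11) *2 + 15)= 1.30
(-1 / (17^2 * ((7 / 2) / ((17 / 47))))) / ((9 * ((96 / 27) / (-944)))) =59 / 5593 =0.01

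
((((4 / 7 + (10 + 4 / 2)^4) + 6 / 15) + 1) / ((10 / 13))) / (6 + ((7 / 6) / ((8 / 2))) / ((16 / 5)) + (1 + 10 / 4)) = 1811669184 / 644525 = 2810.86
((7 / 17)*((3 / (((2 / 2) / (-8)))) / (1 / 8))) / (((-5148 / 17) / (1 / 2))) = 56 / 429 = 0.13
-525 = -525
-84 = -84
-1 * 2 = -2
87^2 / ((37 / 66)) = 499554 / 37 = 13501.46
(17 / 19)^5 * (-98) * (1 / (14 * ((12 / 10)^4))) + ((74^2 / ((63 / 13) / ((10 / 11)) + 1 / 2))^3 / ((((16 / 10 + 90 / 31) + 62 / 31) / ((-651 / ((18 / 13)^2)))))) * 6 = -45336552686047095034597523125 / 174699087359277456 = -259512246866.01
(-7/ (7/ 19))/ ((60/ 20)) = -19/ 3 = -6.33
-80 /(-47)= 80 /47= 1.70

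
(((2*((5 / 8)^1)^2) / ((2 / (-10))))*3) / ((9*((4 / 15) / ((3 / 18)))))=-0.81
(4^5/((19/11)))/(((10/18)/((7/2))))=354816/95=3734.91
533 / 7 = 76.14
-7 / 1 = -7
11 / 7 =1.57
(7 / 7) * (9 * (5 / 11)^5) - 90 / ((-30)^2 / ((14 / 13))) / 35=8979574 / 52341575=0.17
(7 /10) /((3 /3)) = 7 /10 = 0.70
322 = 322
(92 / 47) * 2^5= 2944 / 47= 62.64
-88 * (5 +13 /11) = -544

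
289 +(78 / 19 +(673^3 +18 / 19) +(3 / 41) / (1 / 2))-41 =304821470.20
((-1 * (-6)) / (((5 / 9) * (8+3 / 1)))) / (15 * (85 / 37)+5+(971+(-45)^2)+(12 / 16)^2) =0.00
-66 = -66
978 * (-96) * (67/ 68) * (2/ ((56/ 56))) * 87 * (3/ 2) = -410454864/ 17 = -24144403.76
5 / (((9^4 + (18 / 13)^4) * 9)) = 142805 / 1687443273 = 0.00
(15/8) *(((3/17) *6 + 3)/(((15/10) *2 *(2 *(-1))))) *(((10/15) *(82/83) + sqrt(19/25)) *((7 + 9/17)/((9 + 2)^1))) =-552 *sqrt(19)/3179- 150880/263857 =-1.33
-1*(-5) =5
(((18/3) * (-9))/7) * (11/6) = -99/7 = -14.14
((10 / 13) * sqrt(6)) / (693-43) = sqrt(6) / 845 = 0.00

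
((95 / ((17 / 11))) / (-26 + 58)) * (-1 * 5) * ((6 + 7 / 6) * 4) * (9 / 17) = -674025 / 4624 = -145.77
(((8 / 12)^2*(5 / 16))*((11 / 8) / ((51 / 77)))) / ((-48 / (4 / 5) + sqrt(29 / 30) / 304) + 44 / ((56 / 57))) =-30393239800 / 1603754152809 - 3942785*sqrt(870) / 28867574750562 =-0.02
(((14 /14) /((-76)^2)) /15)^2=1 /7506489600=0.00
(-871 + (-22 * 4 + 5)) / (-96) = 159 / 16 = 9.94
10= 10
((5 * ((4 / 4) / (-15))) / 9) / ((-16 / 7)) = 7 / 432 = 0.02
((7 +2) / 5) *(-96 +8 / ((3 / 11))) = -120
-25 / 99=-0.25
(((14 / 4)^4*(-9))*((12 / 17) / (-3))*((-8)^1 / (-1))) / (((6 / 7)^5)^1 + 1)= 726364926 / 417911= 1738.09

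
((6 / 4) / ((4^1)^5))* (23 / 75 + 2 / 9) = 119 / 153600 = 0.00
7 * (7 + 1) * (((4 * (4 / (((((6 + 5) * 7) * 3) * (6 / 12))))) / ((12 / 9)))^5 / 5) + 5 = 9667348419 / 1933417255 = 5.00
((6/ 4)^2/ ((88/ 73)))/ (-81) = -73/ 3168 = -0.02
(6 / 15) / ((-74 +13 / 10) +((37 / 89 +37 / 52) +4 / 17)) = -157352 / 28062721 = -0.01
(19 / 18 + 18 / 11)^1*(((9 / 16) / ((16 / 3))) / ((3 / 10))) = 2665 / 2816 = 0.95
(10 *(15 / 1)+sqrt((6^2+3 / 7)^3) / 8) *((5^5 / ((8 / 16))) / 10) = 159375 *sqrt(1785) / 392+93750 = 110927.23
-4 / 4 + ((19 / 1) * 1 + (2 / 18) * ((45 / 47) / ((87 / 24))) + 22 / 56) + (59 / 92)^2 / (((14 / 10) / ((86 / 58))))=1522861045 / 80755024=18.86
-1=-1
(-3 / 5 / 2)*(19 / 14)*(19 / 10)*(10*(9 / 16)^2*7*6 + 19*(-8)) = 1324509 / 89600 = 14.78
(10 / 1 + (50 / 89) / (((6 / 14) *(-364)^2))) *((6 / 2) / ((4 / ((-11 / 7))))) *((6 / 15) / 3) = -55591591 / 35376432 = -1.57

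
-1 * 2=-2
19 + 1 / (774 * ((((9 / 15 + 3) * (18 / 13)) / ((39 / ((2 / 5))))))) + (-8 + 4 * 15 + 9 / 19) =227116147 / 3176496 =71.50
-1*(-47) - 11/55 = 234/5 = 46.80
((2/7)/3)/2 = 1/21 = 0.05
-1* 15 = -15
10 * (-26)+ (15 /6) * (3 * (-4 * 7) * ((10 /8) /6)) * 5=-1915 /4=-478.75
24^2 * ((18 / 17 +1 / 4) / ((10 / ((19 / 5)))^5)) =1983355299 / 332031250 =5.97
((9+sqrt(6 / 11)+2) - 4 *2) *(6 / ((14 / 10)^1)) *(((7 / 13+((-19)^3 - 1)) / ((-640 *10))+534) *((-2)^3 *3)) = -1201985271 / 7280 - 400661757 *sqrt(66) / 80080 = -205754.61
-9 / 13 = -0.69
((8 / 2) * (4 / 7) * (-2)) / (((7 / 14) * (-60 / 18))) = 96 / 35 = 2.74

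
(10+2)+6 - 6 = 12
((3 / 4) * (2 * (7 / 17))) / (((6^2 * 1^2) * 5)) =7 / 2040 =0.00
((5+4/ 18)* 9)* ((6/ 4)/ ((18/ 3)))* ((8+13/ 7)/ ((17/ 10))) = 16215/ 238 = 68.13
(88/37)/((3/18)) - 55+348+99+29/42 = 632417/1554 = 406.96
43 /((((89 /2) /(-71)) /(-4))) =24424 /89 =274.43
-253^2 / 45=-64009 / 45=-1422.42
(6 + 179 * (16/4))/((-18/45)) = -1805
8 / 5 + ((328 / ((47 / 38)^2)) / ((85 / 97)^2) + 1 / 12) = 53799234361 / 191520300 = 280.91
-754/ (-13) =58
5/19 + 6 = 119/19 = 6.26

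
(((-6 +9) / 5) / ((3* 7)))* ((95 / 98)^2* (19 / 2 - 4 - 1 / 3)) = 55955 / 403368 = 0.14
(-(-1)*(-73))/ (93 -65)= -73/ 28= -2.61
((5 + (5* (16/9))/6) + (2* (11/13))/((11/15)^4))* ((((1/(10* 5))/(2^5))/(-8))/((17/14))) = -1613297/2033171712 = -0.00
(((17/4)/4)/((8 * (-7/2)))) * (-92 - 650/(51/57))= 6957/224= 31.06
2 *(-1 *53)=-106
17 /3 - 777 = -771.33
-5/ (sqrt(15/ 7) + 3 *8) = -280/ 1339 + 5 *sqrt(105)/ 4017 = -0.20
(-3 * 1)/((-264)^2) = -1/23232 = -0.00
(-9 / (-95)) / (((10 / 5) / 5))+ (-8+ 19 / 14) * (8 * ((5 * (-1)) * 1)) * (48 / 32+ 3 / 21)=813261 / 1862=436.77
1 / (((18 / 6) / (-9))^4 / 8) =648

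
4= 4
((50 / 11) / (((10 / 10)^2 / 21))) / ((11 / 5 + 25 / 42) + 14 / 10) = 220500 / 9691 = 22.75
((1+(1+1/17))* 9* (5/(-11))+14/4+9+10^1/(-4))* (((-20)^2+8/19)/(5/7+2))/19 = 15710520/1282633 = 12.25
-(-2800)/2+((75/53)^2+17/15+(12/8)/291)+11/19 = 218011194463/155309610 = 1403.72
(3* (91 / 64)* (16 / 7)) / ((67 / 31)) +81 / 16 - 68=-58.43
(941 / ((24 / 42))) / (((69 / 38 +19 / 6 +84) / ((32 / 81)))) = 125153 / 17118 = 7.31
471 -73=398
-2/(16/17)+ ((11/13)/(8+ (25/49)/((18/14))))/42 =-116777/55016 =-2.12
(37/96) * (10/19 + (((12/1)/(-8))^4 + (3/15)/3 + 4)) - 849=-370029167/437760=-845.28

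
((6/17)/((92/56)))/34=42/6647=0.01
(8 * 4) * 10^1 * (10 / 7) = 3200 / 7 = 457.14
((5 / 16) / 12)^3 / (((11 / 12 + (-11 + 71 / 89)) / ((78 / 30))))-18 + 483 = 2719917313795 / 5849284608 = 465.00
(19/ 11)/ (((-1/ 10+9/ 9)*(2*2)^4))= 95/ 12672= 0.01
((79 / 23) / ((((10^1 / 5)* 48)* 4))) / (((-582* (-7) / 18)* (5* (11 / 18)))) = 711 / 54971840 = 0.00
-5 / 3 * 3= -5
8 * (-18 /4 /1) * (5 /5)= -36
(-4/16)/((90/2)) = -1/180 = -0.01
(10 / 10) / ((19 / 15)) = 15 / 19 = 0.79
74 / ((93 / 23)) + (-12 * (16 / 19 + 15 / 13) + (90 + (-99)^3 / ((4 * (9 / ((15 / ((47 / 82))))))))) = -1522881651791 / 2159274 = -705274.85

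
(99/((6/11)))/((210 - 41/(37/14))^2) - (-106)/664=1413480625/8595881056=0.16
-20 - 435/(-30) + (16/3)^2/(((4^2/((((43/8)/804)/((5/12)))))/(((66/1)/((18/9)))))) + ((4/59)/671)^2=-4.56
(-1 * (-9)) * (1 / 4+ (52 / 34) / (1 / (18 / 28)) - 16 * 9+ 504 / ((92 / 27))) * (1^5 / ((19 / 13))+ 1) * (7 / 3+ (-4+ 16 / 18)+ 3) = 9014560 / 52003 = 173.35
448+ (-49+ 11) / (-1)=486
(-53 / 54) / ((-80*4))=53 / 17280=0.00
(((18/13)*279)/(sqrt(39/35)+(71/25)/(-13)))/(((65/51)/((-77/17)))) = -1639.97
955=955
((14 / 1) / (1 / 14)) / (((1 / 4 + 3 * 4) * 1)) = 16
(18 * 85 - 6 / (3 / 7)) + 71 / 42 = 63743 / 42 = 1517.69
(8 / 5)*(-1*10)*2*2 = -64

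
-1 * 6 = -6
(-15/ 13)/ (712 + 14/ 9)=-135/ 83486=-0.00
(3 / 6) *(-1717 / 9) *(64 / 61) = -54944 / 549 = -100.08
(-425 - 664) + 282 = -807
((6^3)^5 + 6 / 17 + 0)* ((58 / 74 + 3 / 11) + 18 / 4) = 2612588065403.99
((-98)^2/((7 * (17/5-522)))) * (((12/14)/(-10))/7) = 84/2593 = 0.03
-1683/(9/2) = -374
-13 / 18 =-0.72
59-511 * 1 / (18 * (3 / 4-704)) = 1494725 / 25317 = 59.04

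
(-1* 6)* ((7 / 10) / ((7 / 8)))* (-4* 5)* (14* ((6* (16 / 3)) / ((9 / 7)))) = 33450.67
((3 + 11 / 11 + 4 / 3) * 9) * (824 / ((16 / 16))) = 39552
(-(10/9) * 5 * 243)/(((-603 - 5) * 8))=675/2432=0.28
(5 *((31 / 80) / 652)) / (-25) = -31 / 260800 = -0.00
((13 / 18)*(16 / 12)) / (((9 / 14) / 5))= 1820 / 243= 7.49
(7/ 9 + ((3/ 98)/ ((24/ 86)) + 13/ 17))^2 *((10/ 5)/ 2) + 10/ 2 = 27804629161/ 3597120576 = 7.73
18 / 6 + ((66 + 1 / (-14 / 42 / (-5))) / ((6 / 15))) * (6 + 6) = 2433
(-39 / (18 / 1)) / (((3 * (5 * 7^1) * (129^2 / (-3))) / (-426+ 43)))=-4979 / 3494610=-0.00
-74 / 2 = -37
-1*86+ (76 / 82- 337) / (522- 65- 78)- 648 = -11419405 / 15539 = -734.89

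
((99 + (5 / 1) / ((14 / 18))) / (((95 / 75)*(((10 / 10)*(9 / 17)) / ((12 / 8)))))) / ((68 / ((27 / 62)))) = 49815 / 32984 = 1.51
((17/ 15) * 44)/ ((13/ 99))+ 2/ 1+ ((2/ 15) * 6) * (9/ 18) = 4968/ 13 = 382.15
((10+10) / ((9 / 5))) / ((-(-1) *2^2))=25 / 9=2.78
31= 31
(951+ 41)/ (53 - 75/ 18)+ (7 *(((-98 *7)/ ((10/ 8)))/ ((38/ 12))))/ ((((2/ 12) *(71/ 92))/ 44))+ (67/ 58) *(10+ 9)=-47563799054731/ 114624530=-414953.06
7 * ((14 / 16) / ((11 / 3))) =147 / 88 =1.67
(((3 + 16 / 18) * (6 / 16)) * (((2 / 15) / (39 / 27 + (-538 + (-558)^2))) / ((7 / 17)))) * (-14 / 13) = -119 / 72733622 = -0.00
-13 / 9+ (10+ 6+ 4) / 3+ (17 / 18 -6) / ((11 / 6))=244 / 99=2.46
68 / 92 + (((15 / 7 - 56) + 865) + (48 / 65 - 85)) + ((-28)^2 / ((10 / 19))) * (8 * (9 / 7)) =167955092 / 10465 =16049.22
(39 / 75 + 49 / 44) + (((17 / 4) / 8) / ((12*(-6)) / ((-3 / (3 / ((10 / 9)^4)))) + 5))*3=478134837 / 287315600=1.66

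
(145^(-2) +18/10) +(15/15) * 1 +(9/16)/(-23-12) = 6555707/2354800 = 2.78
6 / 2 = 3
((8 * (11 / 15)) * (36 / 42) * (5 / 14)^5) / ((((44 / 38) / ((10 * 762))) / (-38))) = -859631250 / 117649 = -7306.75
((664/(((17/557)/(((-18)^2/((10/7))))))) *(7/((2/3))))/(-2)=-2201890068/85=-25904589.04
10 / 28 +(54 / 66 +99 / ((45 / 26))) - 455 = -305401 / 770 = -396.62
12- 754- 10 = -752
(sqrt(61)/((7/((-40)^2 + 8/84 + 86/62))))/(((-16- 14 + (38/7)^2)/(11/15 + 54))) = -171189173* sqrt(61)/7254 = -184316.26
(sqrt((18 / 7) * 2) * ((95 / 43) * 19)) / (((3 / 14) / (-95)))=-685900 * sqrt(7) / 43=-42202.81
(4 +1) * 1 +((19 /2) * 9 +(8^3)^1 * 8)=8373 /2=4186.50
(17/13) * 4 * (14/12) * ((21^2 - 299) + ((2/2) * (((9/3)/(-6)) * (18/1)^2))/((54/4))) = 2380/3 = 793.33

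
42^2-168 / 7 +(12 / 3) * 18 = 1812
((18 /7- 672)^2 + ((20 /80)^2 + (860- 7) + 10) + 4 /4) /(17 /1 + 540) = 806.10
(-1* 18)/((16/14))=-63/4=-15.75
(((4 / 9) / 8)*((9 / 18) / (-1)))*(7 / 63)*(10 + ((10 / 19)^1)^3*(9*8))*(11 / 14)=-773245 / 15556212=-0.05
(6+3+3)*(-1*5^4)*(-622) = 4665000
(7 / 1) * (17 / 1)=119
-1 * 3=-3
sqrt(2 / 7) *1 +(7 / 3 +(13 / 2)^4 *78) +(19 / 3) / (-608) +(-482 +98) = sqrt(14) / 7 +13329907 / 96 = 138853.73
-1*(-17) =17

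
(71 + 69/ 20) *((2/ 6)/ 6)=1489/ 360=4.14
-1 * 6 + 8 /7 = -34 /7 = -4.86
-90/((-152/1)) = 45/76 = 0.59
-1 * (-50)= 50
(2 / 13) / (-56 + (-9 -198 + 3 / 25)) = -25 / 42718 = -0.00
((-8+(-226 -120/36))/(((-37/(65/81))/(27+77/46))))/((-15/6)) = -12208664/206793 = -59.04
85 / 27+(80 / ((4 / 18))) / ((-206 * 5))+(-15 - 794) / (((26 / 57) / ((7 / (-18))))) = 100147135 / 144612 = 692.52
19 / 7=2.71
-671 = -671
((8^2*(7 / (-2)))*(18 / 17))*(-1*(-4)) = -16128 / 17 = -948.71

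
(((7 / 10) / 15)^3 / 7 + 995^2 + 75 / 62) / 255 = 103581492189019 / 26679375000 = 3882.46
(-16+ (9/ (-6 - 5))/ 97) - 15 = -33086/ 1067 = -31.01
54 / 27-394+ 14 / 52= -10185 / 26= -391.73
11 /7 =1.57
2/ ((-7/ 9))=-18/ 7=-2.57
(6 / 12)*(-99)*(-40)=1980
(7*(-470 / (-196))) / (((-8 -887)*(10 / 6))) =-141 / 12530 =-0.01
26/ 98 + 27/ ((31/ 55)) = 73168/ 1519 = 48.17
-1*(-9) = 9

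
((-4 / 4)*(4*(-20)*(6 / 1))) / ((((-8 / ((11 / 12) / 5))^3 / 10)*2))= -1331 / 46080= -0.03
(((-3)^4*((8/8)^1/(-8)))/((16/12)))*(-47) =11421/32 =356.91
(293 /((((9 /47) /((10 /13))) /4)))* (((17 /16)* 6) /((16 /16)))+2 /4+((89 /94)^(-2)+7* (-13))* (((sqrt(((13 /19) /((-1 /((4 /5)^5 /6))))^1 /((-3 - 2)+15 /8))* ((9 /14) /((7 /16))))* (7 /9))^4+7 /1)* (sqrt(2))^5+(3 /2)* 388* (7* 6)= 4247741 /78 - 12656061521059776864748* sqrt(2) /5028525791748046875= 50898.85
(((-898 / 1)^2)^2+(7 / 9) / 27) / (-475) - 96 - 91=-31603972501994 / 23085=-1369026315.88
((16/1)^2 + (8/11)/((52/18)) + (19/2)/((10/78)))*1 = 472403/1430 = 330.35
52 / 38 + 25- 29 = -50 / 19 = -2.63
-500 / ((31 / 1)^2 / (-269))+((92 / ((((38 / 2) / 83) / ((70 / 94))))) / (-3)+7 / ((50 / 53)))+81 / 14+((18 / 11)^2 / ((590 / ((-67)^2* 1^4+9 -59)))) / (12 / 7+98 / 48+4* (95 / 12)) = 1033065295429501261 / 19140861561515925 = 53.97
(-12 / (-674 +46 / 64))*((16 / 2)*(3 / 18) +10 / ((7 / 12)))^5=1125559862165504 / 29330652015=38374.87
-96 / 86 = -48 / 43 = -1.12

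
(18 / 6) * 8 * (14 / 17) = 336 / 17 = 19.76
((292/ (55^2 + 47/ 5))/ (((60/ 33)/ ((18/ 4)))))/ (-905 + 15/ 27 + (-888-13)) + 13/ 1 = 6409710485/ 493059656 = 13.00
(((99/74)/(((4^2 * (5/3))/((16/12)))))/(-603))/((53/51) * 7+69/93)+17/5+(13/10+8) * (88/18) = 184240060771/3770261520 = 48.87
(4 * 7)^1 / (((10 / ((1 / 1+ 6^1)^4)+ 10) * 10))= 16807 / 60050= 0.28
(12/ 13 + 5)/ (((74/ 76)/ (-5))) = -14630/ 481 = -30.42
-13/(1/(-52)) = 676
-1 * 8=-8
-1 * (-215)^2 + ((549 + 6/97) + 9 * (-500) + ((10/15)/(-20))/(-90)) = -13141078103/261900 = -50175.94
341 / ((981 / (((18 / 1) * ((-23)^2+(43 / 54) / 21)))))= 204575789 / 61803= 3310.13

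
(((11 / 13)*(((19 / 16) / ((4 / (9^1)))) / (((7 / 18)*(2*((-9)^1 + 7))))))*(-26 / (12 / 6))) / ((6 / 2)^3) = 627 / 896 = 0.70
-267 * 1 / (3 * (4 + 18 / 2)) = -6.85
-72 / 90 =-4 / 5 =-0.80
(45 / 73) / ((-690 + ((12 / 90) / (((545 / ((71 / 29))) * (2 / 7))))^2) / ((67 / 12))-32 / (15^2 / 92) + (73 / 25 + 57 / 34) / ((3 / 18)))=-2880764498559375 / 509793068736130697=-0.01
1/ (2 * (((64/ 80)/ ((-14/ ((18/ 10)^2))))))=-875/ 324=-2.70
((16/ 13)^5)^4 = 1208925819614629174706176/ 19004963774880799438801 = 63.61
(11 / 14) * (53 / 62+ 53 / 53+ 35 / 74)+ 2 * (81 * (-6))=-7789503 / 8029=-970.17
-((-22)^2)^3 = -113379904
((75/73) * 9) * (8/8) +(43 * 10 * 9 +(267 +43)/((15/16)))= 921971/219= 4209.91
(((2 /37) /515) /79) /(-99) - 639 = -95229630047 /149029155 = -639.00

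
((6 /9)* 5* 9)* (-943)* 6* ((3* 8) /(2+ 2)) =-1018440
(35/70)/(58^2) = 1/6728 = 0.00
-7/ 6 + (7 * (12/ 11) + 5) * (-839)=-699803/ 66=-10603.08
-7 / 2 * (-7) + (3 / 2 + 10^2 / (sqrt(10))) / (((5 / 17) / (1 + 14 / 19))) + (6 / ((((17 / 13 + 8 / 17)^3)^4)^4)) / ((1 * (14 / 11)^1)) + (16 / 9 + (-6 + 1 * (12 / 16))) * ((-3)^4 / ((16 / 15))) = -43.57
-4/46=-2/23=-0.09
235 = 235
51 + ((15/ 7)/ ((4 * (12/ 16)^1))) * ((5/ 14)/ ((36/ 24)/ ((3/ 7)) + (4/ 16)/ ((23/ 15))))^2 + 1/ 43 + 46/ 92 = 172628660977/ 3350058362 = 51.53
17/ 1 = 17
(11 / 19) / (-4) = -11 / 76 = -0.14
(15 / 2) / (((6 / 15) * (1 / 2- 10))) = -75 / 38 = -1.97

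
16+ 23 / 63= 1031 / 63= 16.37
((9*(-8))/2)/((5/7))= -252/5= -50.40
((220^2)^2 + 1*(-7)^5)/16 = 2342543193/16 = 146408949.56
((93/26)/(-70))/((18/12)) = -31/910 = -0.03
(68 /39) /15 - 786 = -459742 /585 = -785.88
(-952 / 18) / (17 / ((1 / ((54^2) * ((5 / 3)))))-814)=-238 / 368127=-0.00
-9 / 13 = -0.69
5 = 5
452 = 452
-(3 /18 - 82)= 491 /6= 81.83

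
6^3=216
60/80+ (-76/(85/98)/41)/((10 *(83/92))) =2968393/5785100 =0.51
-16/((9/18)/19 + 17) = -608/647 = -0.94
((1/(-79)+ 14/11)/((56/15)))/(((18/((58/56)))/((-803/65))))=-772705/3220672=-0.24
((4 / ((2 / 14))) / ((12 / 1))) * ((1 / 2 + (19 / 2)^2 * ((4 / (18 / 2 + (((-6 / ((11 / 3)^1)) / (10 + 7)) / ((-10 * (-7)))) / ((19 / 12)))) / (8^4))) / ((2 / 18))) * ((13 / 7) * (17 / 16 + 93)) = 45719146306015 / 24446828544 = 1870.15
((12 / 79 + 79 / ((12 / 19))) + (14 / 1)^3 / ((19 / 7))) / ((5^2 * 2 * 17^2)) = 20464921 / 260273400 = 0.08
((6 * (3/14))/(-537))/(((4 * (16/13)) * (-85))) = 39/6816320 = 0.00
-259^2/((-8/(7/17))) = 469567/136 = 3452.70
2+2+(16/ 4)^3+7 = 75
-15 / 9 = -5 / 3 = -1.67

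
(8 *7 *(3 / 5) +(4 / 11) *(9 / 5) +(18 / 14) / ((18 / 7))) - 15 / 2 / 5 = 1829 / 55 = 33.25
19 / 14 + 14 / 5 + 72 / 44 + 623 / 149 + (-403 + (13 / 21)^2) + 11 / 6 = -1412380804 / 3613995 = -390.81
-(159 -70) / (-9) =89 / 9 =9.89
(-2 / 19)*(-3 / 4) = 3 / 38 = 0.08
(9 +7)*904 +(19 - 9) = 14474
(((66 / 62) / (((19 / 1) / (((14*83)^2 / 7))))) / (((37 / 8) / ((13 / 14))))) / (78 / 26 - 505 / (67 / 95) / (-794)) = 2515525735008 / 4523551217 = 556.10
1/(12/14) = 7/6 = 1.17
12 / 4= 3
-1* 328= -328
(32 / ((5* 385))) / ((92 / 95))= 152 / 8855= 0.02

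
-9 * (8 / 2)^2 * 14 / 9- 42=-266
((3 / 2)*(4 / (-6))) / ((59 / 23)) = -23 / 59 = -0.39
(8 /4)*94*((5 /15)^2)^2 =188 /81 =2.32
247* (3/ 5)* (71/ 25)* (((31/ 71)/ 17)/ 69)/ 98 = 7657/ 4789750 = 0.00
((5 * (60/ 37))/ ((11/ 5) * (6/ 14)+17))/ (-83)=-2625/ 482147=-0.01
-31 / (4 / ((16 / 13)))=-124 / 13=-9.54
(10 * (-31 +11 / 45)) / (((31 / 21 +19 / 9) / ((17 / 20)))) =-41174 / 565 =-72.87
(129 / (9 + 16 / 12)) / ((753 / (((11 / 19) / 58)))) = 1419 / 8574662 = 0.00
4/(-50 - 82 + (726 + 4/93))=186/27623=0.01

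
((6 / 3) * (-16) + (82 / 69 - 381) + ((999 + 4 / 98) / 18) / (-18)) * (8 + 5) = -1969475287 / 365148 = -5393.64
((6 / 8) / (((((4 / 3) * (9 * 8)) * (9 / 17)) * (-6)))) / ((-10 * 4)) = 17 / 276480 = 0.00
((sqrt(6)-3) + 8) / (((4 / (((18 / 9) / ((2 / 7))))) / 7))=49 * sqrt(6) / 4 + 245 / 4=91.26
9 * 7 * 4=252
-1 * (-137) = 137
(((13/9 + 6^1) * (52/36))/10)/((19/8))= 3484/7695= 0.45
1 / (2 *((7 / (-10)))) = -5 / 7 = -0.71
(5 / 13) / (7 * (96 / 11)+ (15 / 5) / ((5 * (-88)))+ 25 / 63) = 138600 / 22155263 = 0.01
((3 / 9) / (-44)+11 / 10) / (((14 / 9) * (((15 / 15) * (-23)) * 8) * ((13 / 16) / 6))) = -927 / 32890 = -0.03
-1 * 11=-11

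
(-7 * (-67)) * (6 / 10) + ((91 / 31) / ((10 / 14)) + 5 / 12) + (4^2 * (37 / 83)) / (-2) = 43590749 / 154380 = 282.36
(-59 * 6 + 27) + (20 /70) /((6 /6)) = -326.71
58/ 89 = 0.65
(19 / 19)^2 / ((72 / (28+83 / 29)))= 895 / 2088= 0.43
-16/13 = -1.23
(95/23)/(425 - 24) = 95/9223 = 0.01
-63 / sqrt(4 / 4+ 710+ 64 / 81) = -567*sqrt(57655) / 57655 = -2.36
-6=-6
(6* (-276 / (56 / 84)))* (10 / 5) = -4968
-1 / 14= -0.07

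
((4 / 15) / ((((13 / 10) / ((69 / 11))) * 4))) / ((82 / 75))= 1725 / 5863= 0.29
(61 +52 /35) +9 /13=28746 /455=63.18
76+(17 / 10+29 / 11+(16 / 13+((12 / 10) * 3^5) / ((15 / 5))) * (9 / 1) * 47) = 59654669 / 1430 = 41716.55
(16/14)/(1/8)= 9.14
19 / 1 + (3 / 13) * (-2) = 18.54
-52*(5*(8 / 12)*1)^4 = -520000 / 81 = -6419.75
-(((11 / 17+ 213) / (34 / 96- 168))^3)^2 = -28075174439741574291077921243136 / 6553865677907382849704072779201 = -4.28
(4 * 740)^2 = 8761600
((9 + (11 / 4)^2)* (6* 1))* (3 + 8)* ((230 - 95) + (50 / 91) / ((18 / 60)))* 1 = 108889825 / 728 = 149573.94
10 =10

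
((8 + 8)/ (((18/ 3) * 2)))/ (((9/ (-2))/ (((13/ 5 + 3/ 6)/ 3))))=-124/ 405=-0.31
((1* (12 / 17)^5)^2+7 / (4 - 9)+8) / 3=22279128511979 / 10079969502245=2.21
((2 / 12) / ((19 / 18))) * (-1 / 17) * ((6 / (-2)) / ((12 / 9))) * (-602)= -8127 / 646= -12.58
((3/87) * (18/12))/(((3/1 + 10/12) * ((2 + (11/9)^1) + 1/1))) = 81/25346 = 0.00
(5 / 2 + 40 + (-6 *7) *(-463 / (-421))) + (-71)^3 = -301364169 / 842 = -357914.69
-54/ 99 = -6/ 11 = -0.55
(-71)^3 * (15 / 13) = -5368665 / 13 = -412974.23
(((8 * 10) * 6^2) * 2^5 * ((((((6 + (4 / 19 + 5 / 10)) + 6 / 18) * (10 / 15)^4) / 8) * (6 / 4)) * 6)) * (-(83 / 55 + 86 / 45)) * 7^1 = -1771771904 / 513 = -3453746.40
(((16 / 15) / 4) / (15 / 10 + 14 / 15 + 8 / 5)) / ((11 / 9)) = 72 / 1331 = 0.05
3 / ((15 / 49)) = 49 / 5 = 9.80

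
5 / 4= 1.25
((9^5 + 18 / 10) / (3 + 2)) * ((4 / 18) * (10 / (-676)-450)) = -997991326 / 845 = -1181054.82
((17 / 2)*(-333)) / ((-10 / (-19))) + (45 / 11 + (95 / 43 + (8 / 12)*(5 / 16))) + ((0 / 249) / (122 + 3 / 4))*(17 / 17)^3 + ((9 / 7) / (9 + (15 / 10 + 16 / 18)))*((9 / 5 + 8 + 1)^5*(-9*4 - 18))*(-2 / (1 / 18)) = 1641270288287871869 / 50906625000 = 32240799.47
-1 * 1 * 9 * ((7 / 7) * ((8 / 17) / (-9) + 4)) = -604 / 17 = -35.53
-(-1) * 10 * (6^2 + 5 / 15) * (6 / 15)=436 / 3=145.33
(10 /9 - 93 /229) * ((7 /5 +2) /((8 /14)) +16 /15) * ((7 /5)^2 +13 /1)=114390331 /1545750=74.00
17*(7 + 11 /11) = 136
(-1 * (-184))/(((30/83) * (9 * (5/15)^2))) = 7636/15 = 509.07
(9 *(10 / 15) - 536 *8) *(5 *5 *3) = -321150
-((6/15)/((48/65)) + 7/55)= -883/1320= -0.67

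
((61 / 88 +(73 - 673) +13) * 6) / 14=-154785 / 616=-251.27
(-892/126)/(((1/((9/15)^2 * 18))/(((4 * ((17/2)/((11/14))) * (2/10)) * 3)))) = -1191.06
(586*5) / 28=1465 / 14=104.64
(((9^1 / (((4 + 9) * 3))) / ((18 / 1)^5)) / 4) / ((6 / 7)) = 7 / 196515072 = 0.00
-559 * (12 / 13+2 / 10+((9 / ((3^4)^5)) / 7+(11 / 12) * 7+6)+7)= -622755319989503 / 54238868460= -11481.72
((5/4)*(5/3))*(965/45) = 4825/108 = 44.68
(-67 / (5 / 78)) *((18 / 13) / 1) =-7236 / 5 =-1447.20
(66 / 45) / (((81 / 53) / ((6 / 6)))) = 1166 / 1215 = 0.96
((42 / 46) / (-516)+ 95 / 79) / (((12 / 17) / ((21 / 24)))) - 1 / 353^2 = 1854868608151 / 1246185699712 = 1.49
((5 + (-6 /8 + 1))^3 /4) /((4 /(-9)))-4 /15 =-1254331 /15360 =-81.66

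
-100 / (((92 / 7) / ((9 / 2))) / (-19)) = 29925 / 46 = 650.54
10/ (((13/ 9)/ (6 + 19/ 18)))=635/ 13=48.85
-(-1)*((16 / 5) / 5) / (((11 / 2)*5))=32 / 1375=0.02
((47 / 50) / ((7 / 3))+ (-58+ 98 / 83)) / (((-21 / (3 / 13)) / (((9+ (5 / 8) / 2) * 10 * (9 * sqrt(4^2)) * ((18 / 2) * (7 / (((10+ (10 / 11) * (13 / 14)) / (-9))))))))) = -108672.64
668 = 668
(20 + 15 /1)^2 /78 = 1225 /78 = 15.71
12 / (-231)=-4 / 77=-0.05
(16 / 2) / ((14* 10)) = 2 / 35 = 0.06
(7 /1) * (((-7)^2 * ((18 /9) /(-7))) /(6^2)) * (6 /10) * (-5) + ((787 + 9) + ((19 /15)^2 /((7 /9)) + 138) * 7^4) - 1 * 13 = 50562313 /150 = 337082.09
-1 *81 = -81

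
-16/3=-5.33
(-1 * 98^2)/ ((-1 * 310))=4802/ 155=30.98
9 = 9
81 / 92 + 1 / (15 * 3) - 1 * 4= -12823 / 4140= -3.10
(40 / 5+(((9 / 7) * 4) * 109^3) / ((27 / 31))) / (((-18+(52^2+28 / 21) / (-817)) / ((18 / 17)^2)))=-21253903500456 / 52834691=-402271.75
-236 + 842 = 606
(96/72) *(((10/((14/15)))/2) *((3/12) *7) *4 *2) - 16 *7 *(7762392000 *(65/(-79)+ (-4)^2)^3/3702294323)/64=-3318900152127664900/260767927245371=-12727.41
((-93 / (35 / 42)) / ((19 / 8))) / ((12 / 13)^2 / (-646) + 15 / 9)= -38475216 / 1363595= -28.22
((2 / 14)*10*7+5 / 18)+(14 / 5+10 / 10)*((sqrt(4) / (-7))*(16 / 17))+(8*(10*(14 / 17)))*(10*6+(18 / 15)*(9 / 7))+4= 43566611 / 10710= 4067.84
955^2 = 912025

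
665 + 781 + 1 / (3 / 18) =1452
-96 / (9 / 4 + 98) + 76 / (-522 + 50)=-1.12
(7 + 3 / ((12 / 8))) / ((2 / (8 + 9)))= 153 / 2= 76.50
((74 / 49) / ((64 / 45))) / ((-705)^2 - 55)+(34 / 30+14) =15.13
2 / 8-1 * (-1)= 1.25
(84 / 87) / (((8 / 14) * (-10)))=-0.17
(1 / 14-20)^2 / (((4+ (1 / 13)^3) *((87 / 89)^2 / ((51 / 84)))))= 150513677613 / 2386165936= 63.08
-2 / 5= -0.40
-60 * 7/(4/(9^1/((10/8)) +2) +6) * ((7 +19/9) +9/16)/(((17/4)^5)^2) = -73489776640/223775322949839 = -0.00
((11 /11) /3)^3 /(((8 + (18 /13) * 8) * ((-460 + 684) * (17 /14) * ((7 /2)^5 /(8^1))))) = 26 /239146803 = 0.00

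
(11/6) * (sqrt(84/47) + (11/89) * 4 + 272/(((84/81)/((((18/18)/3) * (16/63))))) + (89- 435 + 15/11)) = -15443683/26166 + 11 * sqrt(987)/141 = -587.77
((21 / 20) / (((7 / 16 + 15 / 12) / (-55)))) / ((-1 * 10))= 154 / 45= 3.42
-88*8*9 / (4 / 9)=-14256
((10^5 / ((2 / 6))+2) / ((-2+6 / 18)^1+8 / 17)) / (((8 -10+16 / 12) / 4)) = 91800612 / 61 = 1504928.07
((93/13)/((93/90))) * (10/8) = 225/26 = 8.65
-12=-12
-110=-110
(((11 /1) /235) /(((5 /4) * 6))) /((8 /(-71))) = -781 /14100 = -0.06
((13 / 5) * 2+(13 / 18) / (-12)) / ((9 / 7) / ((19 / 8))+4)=1.13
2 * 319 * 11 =7018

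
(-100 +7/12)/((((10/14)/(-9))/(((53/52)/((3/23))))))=10179869/1040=9788.34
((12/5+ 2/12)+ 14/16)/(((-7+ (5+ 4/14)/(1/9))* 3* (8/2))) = 2891/408960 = 0.01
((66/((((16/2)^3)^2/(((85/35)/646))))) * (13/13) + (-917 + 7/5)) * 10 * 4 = -159612665691/4358144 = -36624.00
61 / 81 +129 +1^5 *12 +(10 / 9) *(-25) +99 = 17251 / 81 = 212.98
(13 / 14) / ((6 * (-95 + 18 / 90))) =-65 / 39816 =-0.00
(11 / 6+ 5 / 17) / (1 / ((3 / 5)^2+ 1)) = 217 / 75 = 2.89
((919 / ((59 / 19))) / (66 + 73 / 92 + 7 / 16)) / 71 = 6425648 / 103640049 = 0.06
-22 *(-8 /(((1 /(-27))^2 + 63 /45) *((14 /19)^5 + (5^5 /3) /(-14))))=-16678903820040 /9852336919459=-1.69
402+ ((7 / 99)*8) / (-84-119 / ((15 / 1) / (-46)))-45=3546101 / 9933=357.00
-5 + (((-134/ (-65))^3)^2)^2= 33487976588060654299668731/ 5688009063105712890625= 5887.47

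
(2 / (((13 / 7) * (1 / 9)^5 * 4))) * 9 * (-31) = -115322697 / 26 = -4435488.35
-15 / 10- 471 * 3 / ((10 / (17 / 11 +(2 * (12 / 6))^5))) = -144911.07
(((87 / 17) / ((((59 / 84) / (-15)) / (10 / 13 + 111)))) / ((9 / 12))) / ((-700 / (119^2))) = 1263604356 / 3835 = 329492.66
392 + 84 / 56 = 787 / 2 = 393.50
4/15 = 0.27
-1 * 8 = -8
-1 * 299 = -299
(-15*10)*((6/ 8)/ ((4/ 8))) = -225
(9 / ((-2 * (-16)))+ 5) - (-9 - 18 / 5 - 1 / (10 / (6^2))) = 3437 / 160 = 21.48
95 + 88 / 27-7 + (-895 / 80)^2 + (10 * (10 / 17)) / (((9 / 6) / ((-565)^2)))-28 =147121020035 / 117504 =1252051.16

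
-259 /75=-3.45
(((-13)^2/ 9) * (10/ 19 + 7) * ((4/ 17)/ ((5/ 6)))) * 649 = 125475064/ 4845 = 25897.85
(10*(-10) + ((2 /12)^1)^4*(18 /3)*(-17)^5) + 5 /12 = -6673.00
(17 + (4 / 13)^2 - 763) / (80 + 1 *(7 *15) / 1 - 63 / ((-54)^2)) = -40842792 / 10128677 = -4.03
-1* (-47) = 47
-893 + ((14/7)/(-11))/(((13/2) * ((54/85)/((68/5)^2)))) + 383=-10002766/19305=-518.14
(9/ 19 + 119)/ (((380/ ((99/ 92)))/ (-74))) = -831501/ 33212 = -25.04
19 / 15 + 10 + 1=184 / 15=12.27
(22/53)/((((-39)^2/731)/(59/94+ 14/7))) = 152779/291447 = 0.52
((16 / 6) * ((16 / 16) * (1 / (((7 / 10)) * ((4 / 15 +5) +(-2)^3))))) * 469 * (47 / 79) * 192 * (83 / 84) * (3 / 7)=-5018246400 / 158711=-31618.77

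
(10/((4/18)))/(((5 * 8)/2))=9/4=2.25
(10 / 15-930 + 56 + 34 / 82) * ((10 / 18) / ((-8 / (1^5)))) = 536845 / 8856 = 60.62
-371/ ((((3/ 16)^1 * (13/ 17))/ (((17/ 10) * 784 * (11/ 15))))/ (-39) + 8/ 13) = -96164292224/ 159508529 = -602.88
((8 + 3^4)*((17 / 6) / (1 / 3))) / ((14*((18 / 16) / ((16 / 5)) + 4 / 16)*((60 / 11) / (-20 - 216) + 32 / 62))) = 88552864 / 486031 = 182.20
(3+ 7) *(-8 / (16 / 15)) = -75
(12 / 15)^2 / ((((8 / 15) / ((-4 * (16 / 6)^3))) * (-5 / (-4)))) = -72.82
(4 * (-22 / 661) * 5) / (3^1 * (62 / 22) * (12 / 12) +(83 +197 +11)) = -0.00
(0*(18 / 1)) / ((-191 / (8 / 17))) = 0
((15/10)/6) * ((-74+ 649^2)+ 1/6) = 2526763/24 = 105281.79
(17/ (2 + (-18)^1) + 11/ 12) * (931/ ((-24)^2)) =-6517/ 27648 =-0.24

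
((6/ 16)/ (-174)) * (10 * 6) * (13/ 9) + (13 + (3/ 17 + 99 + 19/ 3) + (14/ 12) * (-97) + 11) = 95581/ 5916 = 16.16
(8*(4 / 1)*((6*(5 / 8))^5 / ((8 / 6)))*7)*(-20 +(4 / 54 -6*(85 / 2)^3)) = -29381394853125 / 512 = -57385536822.51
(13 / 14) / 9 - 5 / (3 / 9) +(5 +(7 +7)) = 517 / 126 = 4.10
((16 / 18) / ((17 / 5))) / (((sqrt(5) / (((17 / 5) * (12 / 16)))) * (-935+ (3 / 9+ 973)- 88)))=-2 * sqrt(5) / 745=-0.01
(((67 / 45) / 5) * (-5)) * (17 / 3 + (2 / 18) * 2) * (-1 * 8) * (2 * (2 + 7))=56816 / 45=1262.58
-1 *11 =-11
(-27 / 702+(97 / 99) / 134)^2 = 7214596 / 7435440441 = 0.00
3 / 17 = 0.18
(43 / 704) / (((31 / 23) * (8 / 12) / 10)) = 0.68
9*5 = 45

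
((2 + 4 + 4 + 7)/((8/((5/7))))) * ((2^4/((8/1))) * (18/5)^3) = 24786/175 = 141.63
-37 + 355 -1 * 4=314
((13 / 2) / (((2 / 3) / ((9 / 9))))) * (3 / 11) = 117 / 44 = 2.66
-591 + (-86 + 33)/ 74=-43787/ 74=-591.72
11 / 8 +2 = 27 / 8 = 3.38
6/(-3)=-2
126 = 126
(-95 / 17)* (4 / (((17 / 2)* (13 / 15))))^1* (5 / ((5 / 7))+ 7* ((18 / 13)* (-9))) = 11890200 / 48841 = 243.45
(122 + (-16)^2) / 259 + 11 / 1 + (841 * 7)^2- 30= 1282299804 / 37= 34656751.46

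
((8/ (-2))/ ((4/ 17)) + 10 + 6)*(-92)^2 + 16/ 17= -143872/ 17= -8463.06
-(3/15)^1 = -0.20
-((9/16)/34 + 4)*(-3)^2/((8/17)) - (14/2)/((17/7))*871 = -11260129/4352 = -2587.35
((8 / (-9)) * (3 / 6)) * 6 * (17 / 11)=-136 / 33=-4.12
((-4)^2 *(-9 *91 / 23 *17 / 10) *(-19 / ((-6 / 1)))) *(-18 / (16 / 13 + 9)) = 620568 / 115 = 5396.24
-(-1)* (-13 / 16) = -13 / 16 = -0.81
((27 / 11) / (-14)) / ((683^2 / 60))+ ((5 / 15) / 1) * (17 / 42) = 87218863 / 646553754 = 0.13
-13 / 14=-0.93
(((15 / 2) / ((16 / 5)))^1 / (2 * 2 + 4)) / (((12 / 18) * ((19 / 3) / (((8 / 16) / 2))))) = 675 / 38912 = 0.02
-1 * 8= -8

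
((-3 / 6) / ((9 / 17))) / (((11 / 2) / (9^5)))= -111537 / 11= -10139.73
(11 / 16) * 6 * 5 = 165 / 8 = 20.62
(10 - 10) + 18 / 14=9 / 7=1.29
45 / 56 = 0.80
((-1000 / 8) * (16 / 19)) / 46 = -1000 / 437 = -2.29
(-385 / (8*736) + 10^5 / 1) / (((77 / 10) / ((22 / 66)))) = 4329.00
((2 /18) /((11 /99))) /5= 1 /5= 0.20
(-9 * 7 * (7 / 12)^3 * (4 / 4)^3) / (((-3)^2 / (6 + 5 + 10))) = -16807 / 576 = -29.18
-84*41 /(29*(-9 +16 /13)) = 44772 /2929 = 15.29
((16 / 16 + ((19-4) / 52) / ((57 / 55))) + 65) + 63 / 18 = 68941 / 988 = 69.78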